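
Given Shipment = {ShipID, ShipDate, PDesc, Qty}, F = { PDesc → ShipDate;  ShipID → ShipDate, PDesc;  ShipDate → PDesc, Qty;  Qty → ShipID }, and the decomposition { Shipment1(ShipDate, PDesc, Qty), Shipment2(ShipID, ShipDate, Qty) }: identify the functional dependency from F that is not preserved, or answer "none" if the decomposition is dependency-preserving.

PDesc → ShipDate lies within Shipment1.
ShipID → ShipDate, PDesc: restricted closure across fragments reaches ShipDate, PDesc.
ShipDate → PDesc, Qty lies within Shipment1.
Qty → ShipID lies within Shipment2.
Every dependency is enforceable on the fragments, so the decomposition is dependency-preserving.

none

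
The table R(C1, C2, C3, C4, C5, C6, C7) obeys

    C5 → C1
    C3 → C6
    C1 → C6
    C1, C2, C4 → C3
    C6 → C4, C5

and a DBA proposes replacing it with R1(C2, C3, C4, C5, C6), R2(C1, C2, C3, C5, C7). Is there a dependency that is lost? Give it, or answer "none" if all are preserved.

none

C5 → C1 lies within R2.
C3 → C6 lies within R1.
C1 → C6: restricted closure across fragments reaches C6.
C1, C2, C4 → C3: restricted closure across fragments reaches C3.
C6 → C4, C5 lies within R1.
Every dependency is enforceable on the fragments, so the decomposition is dependency-preserving.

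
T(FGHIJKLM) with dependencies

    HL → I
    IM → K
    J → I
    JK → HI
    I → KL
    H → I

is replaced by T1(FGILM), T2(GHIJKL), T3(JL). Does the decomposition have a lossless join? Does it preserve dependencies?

Lossless test (chase): Rows 2 and 3 agree on J; apply J→I and equate their I entries. Rows 1 and 2 agree on I; apply I→KL and equate their KL entries. Rows 1 and 3 agree on I; apply I→KL and equate their KL entries. Rows 2 and 3 agree on JK; apply JK→HI and equate their HI entries. No row becomes fully distinguished — the join is lossy.
Dependency preservation: IM → K is not contained in any single fragment, but the restricted closure of its left-hand side across the fragments still reaches the right-hand side; the remaining FDs each lie inside some fragment. All dependencies are preserved.

lossy but dependency-preserving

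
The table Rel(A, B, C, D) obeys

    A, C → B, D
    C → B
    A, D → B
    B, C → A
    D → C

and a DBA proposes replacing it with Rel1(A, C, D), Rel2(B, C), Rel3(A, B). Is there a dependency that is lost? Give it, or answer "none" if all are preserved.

A, C → B, D: restricted closure across fragments reaches B, D.
C → B lies within Rel2.
A, D → B: restricted closure across fragments reaches B.
B, C → A: restricted closure across fragments reaches A.
D → C lies within Rel1.
Every dependency is enforceable on the fragments, so the decomposition is dependency-preserving.

none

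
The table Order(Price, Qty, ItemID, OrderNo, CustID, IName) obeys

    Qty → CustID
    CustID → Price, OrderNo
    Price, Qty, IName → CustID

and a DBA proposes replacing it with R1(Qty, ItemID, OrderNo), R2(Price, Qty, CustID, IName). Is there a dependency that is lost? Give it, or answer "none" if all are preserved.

Check CustID → Price, OrderNo: no single fragment contains all of {Price, OrderNo, CustID}, and the restricted closure of {CustID} across the fragments never reaches {Price, OrderNo}.
Qty → CustID is preserved.
Price, Qty, IName → CustID is preserved.

CustID → Price, OrderNo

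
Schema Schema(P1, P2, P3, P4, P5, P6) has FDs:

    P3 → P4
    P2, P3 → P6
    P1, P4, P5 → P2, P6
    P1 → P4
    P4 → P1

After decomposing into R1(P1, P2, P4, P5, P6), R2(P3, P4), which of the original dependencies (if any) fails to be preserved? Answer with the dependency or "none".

Check P2, P3 → P6: no single fragment contains all of {P2, P3, P6}, and the restricted closure of {P2, P3} across the fragments never reaches {P6}.
P3 → P4 is preserved.
P1, P4, P5 → P2, P6 is preserved.
P1 → P4 is preserved.
P4 → P1 is preserved.

P2, P3 → P6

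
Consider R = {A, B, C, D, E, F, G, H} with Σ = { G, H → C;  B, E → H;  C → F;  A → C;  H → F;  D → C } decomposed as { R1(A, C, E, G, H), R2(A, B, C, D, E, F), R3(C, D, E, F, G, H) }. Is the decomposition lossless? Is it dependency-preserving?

lossy and not dependency-preserving

Lossless test (chase): Rows 1 and 2 agree on C; apply C→F and equate their F entries. No row becomes fully distinguished — the join is lossy.
Dependency preservation: the restricted closure of {B, E} across the fragments never reaches {H}, so B, E → H cannot be enforced without a join — not preserved.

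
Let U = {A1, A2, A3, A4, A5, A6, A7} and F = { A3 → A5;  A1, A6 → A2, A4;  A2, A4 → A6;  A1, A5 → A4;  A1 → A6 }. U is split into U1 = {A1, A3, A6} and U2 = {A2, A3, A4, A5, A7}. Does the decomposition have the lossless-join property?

Common attributes: U1 ∩ U2 = {A3}.
Closure of {A3}: A3 → A5 applies, adding A5. So (A3)⁺ = {A3, A5}.
The closure contains neither all of U1 = {A1, A3, A6} nor all of U2 = {A2, A3, A4, A5, A7}, so the common attributes are not a superkey of either fragment. The join is lossy.

No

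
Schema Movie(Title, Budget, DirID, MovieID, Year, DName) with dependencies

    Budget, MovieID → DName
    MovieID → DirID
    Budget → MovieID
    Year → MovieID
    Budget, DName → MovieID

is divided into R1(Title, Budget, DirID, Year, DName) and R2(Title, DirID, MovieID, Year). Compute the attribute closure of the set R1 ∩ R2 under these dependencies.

Title, DirID, MovieID, Year

R1 ∩ R2 = {Title, DirID, Year}.
Year → MovieID applies, adding MovieID
Closure: {Title, DirID, MovieID, Year}.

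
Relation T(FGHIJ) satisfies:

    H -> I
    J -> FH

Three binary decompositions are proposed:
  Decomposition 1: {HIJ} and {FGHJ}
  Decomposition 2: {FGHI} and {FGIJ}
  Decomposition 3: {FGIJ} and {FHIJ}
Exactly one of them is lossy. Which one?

Decomposition 2

Decomposition 1: common = {HJ}, closure = {FHIJ} → lossless.
Decomposition 2: common = {FGI}, closure = {FGI} → lossy.
Decomposition 3: common = {FIJ}, closure = {FHIJ} → lossless.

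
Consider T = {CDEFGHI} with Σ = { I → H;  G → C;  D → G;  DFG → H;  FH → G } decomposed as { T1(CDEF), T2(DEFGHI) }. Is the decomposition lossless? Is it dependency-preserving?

lossless but not dependency-preserving

Lossless test: (DEF)⁺ = {CDEFGH}, which contains all of one fragment — lossless.
Dependency preservation: the restricted closure of {G} across the fragments never reaches {C}, so G → C cannot be enforced without a join — not preserved.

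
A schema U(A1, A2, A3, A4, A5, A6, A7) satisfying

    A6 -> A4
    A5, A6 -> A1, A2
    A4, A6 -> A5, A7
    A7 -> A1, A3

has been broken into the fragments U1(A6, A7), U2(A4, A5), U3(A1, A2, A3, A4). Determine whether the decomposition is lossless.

No

Chase test. Columns are A1, A2, A3, A4, A5, A6, A7; row i has aⱼ where attribute j ∈ Ui, else bᵢⱼ.
Initial tableau (one row per fragment):
  row 1: b11 b12 b13 b14 b15 a6 a7
  row 2: b21 b22 b23 a4 a5 b26 b27
  row 3: a1 a2 a3 a4 b35 b36 b37
No row becomes fully distinguished — the join is lossy.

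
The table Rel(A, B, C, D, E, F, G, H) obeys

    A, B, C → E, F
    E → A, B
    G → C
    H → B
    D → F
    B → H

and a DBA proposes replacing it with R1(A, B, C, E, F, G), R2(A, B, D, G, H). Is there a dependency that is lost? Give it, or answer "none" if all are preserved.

Check D → F: no single fragment contains all of {D, F}, and the restricted closure of {D} across the fragments never reaches {F}.
A, B, C → E, F is preserved.
E → A, B is preserved.
G → C is preserved.
H → B is preserved.
B → H is preserved.

D → F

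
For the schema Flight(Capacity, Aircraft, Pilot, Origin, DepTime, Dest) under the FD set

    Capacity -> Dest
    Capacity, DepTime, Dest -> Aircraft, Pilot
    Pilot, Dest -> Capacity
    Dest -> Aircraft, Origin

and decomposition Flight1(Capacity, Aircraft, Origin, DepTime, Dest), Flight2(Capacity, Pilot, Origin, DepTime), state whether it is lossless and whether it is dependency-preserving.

lossless but not dependency-preserving

Lossless test: (Capacity, Origin, DepTime)⁺ = {Capacity, Aircraft, Pilot, Origin, DepTime, Dest}, which contains all of one fragment — lossless.
Dependency preservation: the restricted closure of {Pilot, Dest} across the fragments never reaches {Capacity}, so Pilot, Dest → Capacity cannot be enforced without a join — not preserved.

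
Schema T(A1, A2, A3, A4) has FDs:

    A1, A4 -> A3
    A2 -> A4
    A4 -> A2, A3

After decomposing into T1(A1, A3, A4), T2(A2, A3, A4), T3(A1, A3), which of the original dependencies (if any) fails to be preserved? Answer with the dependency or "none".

none

A1, A4 → A3 lies within T1.
A2 → A4 lies within T2.
A4 → A2, A3 lies within T2.
Every dependency is enforceable on the fragments, so the decomposition is dependency-preserving.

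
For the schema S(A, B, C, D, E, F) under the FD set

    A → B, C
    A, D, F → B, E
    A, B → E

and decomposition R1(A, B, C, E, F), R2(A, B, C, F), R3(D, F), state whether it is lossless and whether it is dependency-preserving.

Lossless test (chase): Rows 1 and 2 agree on A, B; apply A, B→E and equate their E entries. No row becomes fully distinguished — the join is lossy.
Dependency preservation: A, D, F → B, E is not contained in any single fragment, but the restricted closure of its left-hand side across the fragments still reaches the right-hand side; the remaining FDs each lie inside some fragment. All dependencies are preserved.

lossy but dependency-preserving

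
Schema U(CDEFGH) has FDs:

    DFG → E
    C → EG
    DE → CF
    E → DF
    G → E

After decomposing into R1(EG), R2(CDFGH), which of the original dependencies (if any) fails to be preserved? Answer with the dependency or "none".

DFG → E: restricted closure across fragments reaches E.
C → EG: restricted closure across fragments reaches EG.
DE → CF: restricted closure across fragments reaches CF.
E → DF: restricted closure across fragments reaches DF.
G → E lies within R1.
Every dependency is enforceable on the fragments, so the decomposition is dependency-preserving.

none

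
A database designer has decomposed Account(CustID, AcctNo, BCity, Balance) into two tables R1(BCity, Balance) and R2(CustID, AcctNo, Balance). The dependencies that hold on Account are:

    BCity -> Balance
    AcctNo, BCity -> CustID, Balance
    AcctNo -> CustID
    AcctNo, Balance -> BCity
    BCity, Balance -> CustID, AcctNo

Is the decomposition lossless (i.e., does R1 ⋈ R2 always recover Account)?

Common attributes: R1 ∩ R2 = {Balance}.
No dependency enlarges {Balance}, so (Balance)⁺ = {Balance}.
The closure contains neither all of R1 = {BCity, Balance} nor all of R2 = {CustID, AcctNo, Balance}, so the common attributes are not a superkey of either fragment. The join is lossy.

No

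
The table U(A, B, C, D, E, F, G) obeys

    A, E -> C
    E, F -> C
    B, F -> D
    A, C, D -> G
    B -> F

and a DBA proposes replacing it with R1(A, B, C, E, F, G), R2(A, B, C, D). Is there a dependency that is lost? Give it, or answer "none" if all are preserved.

Check A, C, D → G: no single fragment contains all of {A, C, D, G}, and the restricted closure of {A, C, D} across the fragments never reaches {G}.
A, E → C is preserved.
E, F → C is preserved.
B, F → D is preserved.
B → F is preserved.

A, C, D -> G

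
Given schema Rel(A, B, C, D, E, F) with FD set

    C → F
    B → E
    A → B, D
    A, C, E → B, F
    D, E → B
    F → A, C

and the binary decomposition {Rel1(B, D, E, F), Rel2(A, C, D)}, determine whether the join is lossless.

No

Common attributes: Rel1 ∩ Rel2 = {D}.
No dependency enlarges {D}, so (D)⁺ = {D}.
The closure contains neither all of Rel1 = {B, D, E, F} nor all of Rel2 = {A, C, D}, so the common attributes are not a superkey of either fragment. The join is lossy.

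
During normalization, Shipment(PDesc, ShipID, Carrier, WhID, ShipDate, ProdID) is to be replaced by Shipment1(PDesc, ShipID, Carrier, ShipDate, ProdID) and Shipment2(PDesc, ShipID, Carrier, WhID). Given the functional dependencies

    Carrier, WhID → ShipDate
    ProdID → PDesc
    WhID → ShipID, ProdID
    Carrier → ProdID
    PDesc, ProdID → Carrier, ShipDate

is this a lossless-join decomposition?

Yes

Common attributes: Shipment1 ∩ Shipment2 = {PDesc, ShipID, Carrier}.
Closure of {PDesc, ShipID, Carrier}: Carrier → ProdID applies, adding ProdID; PDesc, ProdID → Carrier, ShipDate applies, adding ShipDate. So (PDesc, ShipID, Carrier)⁺ = {PDesc, ShipID, Carrier, ShipDate, ProdID}.
This closure contains every attribute of Shipment1, so Shipment1 ∩ Shipment2 → Shipment1. The join is lossless.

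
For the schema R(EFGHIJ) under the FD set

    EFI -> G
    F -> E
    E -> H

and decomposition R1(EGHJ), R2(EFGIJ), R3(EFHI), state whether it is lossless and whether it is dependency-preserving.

lossless and dependency-preserving

Lossless test (chase): Rows 2 and 3 agree on EFI; apply EFI→G and equate their G entries. Rows 1 and 2 agree on E; apply E→H and equate their H entries. Row 2 is now all distinguished symbols — the join is lossless.
Dependency preservation: every FD's attributes lie within a single fragment, so each can be enforced locally — preserved.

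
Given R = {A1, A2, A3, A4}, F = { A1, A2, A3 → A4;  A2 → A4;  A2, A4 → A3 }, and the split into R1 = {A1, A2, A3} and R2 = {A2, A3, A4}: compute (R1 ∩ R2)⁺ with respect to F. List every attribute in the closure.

A2, A3, A4

R1 ∩ R2 = {A2, A3}.
A2 → A4 applies, adding A4
Closure: {A2, A3, A4}.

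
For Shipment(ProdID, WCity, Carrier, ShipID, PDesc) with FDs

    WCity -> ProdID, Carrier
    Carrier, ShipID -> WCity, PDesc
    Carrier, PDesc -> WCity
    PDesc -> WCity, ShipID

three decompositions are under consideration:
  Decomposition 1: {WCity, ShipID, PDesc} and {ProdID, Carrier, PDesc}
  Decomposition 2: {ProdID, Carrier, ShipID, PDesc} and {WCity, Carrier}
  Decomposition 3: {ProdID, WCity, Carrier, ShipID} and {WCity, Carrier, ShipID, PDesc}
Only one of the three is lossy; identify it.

Decomposition 1: common = {PDesc}, closure = {ProdID, WCity, Carrier, ShipID, PDesc} → lossless.
Decomposition 2: common = {Carrier}, closure = {Carrier} → lossy.
Decomposition 3: common = {WCity, Carrier, ShipID}, closure = {ProdID, WCity, Carrier, ShipID, PDesc} → lossless.

Decomposition 2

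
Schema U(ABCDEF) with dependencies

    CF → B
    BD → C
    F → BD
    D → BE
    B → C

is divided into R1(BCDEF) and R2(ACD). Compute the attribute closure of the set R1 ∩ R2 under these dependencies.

BCDE

R1 ∩ R2 = {CD}.
D → BE applies, adding BE
Closure: {BCDE}.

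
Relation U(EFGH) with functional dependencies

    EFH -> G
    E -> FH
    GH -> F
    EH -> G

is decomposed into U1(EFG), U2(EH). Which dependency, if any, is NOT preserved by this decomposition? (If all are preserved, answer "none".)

Check GH → F: no single fragment contains all of {FGH}, and the restricted closure of {GH} across the fragments never reaches {F}.
EFH → G is preserved.
E → FH is preserved.
EH → G is preserved.

GH -> F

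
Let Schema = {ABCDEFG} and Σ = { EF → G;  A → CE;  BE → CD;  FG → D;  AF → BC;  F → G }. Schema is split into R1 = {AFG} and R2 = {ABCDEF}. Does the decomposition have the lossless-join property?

Yes

Common attributes: R1 ∩ R2 = {AF}.
Closure of {AF}: A → CE applies, adding CE; AF → BC applies, adding B; F → G applies, adding G; BE → CD applies, adding D. So (AF)⁺ = {ABCDEFG}.
This closure contains every attribute of R1, so R1 ∩ R2 → R1. The join is lossless.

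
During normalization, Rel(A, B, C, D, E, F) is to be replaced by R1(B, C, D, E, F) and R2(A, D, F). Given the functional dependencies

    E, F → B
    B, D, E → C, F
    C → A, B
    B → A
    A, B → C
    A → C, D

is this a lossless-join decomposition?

Common attributes: R1 ∩ R2 = {D, F}.
No dependency enlarges {D, F}, so (D, F)⁺ = {D, F}.
The closure contains neither all of R1 = {B, C, D, E, F} nor all of R2 = {A, D, F}, so the common attributes are not a superkey of either fragment. The join is lossy.

No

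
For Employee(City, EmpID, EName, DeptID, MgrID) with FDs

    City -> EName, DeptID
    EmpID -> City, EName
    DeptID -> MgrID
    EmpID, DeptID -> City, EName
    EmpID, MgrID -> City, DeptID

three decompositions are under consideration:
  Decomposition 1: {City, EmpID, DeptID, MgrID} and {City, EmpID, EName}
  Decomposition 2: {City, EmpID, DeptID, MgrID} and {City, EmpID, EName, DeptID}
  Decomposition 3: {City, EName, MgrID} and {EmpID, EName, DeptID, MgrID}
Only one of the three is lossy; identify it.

Decomposition 3

Decomposition 1: common = {City, EmpID}, closure = {City, EmpID, EName, DeptID, MgrID} → lossless.
Decomposition 2: common = {City, EmpID, DeptID}, closure = {City, EmpID, EName, DeptID, MgrID} → lossless.
Decomposition 3: common = {EName, MgrID}, closure = {EName, MgrID} → lossy.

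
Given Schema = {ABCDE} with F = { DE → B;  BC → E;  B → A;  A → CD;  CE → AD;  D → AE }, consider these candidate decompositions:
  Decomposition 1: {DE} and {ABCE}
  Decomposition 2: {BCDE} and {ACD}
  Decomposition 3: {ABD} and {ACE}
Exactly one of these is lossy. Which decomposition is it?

Decomposition 1: common = {E}, closure = {E} → lossy.
Decomposition 2: common = {CD}, closure = {ABCDE} → lossless.
Decomposition 3: common = {A}, closure = {ABCDE} → lossless.

Decomposition 1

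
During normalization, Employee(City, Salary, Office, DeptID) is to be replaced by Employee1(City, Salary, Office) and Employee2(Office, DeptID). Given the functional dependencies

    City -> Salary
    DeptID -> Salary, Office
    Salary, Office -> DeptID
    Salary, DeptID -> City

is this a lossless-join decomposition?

No

Common attributes: Employee1 ∩ Employee2 = {Office}.
No dependency enlarges {Office}, so (Office)⁺ = {Office}.
The closure contains neither all of Employee1 = {City, Salary, Office} nor all of Employee2 = {Office, DeptID}, so the common attributes are not a superkey of either fragment. The join is lossy.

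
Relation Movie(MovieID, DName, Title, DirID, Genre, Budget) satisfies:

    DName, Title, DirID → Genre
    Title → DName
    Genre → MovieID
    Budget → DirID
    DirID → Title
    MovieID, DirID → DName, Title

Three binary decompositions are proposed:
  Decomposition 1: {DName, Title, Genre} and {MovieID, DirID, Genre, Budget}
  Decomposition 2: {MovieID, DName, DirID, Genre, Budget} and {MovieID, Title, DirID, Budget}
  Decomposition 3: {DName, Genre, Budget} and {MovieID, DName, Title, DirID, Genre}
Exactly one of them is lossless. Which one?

Decomposition 2

Decomposition 1: common = {Genre}, closure = {MovieID, Genre} → lossy.
Decomposition 2: common = {MovieID, DirID, Budget}, closure = {MovieID, DName, Title, DirID, Genre, Budget} → lossless.
Decomposition 3: common = {DName, Genre}, closure = {MovieID, DName, Genre} → lossy.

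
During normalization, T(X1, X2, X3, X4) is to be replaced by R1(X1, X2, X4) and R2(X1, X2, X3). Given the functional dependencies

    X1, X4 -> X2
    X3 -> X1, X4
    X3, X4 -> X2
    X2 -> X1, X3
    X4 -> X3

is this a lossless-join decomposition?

Common attributes: R1 ∩ R2 = {X1, X2}.
Closure of {X1, X2}: X2 → X1, X3 applies, adding X3; X3 → X1, X4 applies, adding X4. So (X1, X2)⁺ = {X1, X2, X3, X4}.
This closure contains every attribute of R1, so R1 ∩ R2 → R1. The join is lossless.

Yes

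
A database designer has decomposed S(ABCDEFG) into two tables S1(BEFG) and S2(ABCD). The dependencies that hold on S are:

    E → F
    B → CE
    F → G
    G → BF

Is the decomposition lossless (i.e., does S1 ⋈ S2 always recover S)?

Common attributes: S1 ∩ S2 = {B}.
Closure of {B}: B → CE applies, adding CE; E → F applies, adding F; F → G applies, adding G. So (B)⁺ = {BCEFG}.
This closure contains every attribute of S1, so S1 ∩ S2 → S1. The join is lossless.

Yes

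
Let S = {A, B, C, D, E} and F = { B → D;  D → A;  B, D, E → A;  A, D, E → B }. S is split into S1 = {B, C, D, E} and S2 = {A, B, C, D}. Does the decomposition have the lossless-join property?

Common attributes: S1 ∩ S2 = {B, C, D}.
Closure of {B, C, D}: D → A applies, adding A. So (B, C, D)⁺ = {A, B, C, D}.
This closure contains every attribute of S2, so S1 ∩ S2 → S2. The join is lossless.

Yes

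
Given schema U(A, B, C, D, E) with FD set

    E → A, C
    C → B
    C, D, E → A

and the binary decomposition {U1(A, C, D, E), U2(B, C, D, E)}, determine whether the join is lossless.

Yes

Common attributes: U1 ∩ U2 = {C, D, E}.
Closure of {C, D, E}: E → A, C applies, adding A; C → B applies, adding B. So (C, D, E)⁺ = {A, B, C, D, E}.
This closure contains every attribute of U1, so U1 ∩ U2 → U1. The join is lossless.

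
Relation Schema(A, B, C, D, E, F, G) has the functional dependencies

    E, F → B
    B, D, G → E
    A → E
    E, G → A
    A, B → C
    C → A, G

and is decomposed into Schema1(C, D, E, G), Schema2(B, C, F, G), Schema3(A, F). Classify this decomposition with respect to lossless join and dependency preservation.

Lossless test (chase): Rows 1 and 2 agree on C; apply C→A, G and equate their A, G entries. Rows 1 and 2 agree on A; apply A→E and equate their E entries. No row becomes fully distinguished — the join is lossy.
Dependency preservation: the restricted closure of {E, F} across the fragments never reaches {B}, so E, F → B cannot be enforced without a join — not preserved.

lossy and not dependency-preserving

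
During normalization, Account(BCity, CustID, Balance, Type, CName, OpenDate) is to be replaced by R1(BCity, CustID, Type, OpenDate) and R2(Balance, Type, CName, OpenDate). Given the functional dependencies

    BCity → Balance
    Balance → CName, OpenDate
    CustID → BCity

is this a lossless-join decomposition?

No

Common attributes: R1 ∩ R2 = {Type, OpenDate}.
No dependency enlarges {Type, OpenDate}, so (Type, OpenDate)⁺ = {Type, OpenDate}.
The closure contains neither all of R1 = {BCity, CustID, Type, OpenDate} nor all of R2 = {Balance, Type, CName, OpenDate}, so the common attributes are not a superkey of either fragment. The join is lossy.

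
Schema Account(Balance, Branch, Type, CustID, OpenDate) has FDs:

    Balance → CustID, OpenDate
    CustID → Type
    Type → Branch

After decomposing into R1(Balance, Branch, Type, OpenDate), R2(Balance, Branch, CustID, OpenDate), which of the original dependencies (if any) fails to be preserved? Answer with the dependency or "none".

Check CustID → Type: no single fragment contains all of {Type, CustID}, and the restricted closure of {CustID} across the fragments never reaches {Type}.
Balance → CustID, OpenDate is preserved.
Type → Branch is preserved.

CustID → Type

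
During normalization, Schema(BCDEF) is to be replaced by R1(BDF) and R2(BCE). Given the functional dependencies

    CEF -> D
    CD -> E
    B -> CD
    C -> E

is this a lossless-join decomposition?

Yes

Common attributes: R1 ∩ R2 = {B}.
Closure of {B}: B → CD applies, adding CD; C → E applies, adding E. So (B)⁺ = {BCDE}.
This closure contains every attribute of R2, so R1 ∩ R2 → R2. The join is lossless.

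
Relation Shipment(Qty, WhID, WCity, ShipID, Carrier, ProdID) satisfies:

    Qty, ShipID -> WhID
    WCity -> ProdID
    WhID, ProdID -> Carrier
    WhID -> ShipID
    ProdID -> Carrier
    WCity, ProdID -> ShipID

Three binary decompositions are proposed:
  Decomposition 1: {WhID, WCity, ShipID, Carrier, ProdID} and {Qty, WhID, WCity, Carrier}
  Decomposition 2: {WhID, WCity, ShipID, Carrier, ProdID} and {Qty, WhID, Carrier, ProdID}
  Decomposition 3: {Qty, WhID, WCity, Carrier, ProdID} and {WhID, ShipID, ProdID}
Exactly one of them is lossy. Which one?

Decomposition 2

Decomposition 1: common = {WhID, WCity, Carrier}, closure = {WhID, WCity, ShipID, Carrier, ProdID} → lossless.
Decomposition 2: common = {WhID, Carrier, ProdID}, closure = {WhID, ShipID, Carrier, ProdID} → lossy.
Decomposition 3: common = {WhID, ProdID}, closure = {WhID, ShipID, Carrier, ProdID} → lossless.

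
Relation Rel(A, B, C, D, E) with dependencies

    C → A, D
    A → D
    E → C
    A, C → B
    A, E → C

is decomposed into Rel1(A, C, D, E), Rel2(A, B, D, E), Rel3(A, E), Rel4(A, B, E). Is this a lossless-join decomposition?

Chase test. Columns are A, B, C, D, E; row i has aⱼ where attribute j ∈ Reli, else bᵢⱼ.
Initial tableau (one row per fragment):
  row 1: a1 b12 a3 a4 a5
  row 2: a1 a2 b23 a4 a5
  row 3: a1 b32 b33 b34 a5
  row 4: a1 a2 b43 b44 a5
Rows 1 and 3 agree on A; apply A→D and equate their D entries.
Rows 1 and 4 agree on A; apply A→D and equate their D entries.
Rows 1 and 2 agree on E; apply E→C and equate their C entries.
Rows 1 and 3 agree on E; apply E→C and equate their C entries.
Rows 1 and 4 agree on E; apply E→C and equate their C entries.
Rows 1 and 2 agree on A, C; apply A, C→B and equate their B entries.
Rows 1 and 3 agree on A, C; apply A, C→B and equate their B entries.
Row 1 is now all distinguished symbols — the join is lossless.

Yes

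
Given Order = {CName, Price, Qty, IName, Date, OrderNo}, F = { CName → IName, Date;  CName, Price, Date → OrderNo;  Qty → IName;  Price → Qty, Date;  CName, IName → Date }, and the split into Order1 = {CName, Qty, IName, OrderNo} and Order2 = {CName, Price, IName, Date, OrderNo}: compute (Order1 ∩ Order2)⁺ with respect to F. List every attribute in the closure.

CName, IName, Date, OrderNo

Order1 ∩ Order2 = {CName, IName, OrderNo}.
CName → IName, Date applies, adding Date
Closure: {CName, IName, Date, OrderNo}.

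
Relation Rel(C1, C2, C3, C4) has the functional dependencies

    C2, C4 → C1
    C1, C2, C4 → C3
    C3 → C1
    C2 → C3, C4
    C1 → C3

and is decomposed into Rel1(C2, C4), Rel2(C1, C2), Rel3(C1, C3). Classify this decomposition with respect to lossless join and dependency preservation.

lossless and dependency-preserving

Lossless test (chase): Rows 1 and 2 agree on C2; apply C2→C3, C4 and equate their C3, C4 entries. Rows 2 and 3 agree on C1; apply C1→C3 and equate their C3 entries. Rows 1 and 2 agree on C2, C4; apply C2, C4→C1 and equate their C1 entries. Row 1 is now all distinguished symbols — the join is lossless.
Dependency preservation: C2, C4 → C1; C1, C2, C4 → C3; C2 → C3, C4 are not contained in any single fragment, but the restricted closure of each left-hand side across the fragments still reaches the right-hand side; the remaining FDs each lie inside some fragment. All dependencies are preserved.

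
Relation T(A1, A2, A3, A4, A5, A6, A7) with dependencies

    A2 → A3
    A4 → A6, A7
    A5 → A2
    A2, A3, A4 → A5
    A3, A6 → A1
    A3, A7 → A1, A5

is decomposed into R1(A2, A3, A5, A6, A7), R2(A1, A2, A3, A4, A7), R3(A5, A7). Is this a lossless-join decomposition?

No

Chase test. Columns are A1, A2, A3, A4, A5, A6, A7; row i has aⱼ where attribute j ∈ Ri, else bᵢⱼ.
Initial tableau (one row per fragment):
  row 1: b11 a2 a3 b14 a5 a6 a7
  row 2: a1 a2 a3 a4 b25 b26 a7
  row 3: b31 b32 b33 b34 a5 b36 a7
Rows 1 and 3 agree on A5; apply A5→A2 and equate their A2 entries.
Rows 1 and 2 agree on A3, A7; apply A3, A7→A1, A5 and equate their A1, A5 entries.
Rows 1 and 3 agree on A2; apply A2→A3 and equate their A3 entries.
Rows 1 and 3 agree on A3, A7; apply A3, A7→A1, A5 and equate their A1, A5 entries.
No row becomes fully distinguished — the join is lossy.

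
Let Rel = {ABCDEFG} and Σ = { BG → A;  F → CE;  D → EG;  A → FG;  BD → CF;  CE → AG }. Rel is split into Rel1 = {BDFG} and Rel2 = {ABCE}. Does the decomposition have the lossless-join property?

No

Common attributes: Rel1 ∩ Rel2 = {B}.
No dependency enlarges {B}, so (B)⁺ = {B}.
The closure contains neither all of Rel1 = {BDFG} nor all of Rel2 = {ABCE}, so the common attributes are not a superkey of either fragment. The join is lossy.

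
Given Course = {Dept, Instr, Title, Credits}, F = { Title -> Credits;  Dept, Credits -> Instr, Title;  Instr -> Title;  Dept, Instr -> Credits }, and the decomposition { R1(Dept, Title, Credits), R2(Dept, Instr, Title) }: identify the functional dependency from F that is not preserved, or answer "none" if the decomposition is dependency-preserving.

none

Title → Credits lies within R1.
Dept, Credits → Instr, Title: restricted closure across fragments reaches Instr, Title.
Instr → Title lies within R2.
Dept, Instr → Credits: restricted closure across fragments reaches Credits.
Every dependency is enforceable on the fragments, so the decomposition is dependency-preserving.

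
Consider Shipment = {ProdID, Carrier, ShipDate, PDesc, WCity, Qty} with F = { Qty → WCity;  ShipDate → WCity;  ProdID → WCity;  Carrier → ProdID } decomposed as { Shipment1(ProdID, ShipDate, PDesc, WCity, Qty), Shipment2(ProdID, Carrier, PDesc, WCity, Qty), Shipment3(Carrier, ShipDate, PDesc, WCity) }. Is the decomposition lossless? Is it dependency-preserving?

lossy but dependency-preserving

Lossless test (chase): Rows 2 and 3 agree on Carrier; apply Carrier→ProdID and equate their ProdID entries. No row becomes fully distinguished — the join is lossy.
Dependency preservation: every FD's attributes lie within a single fragment, so each can be enforced locally — preserved.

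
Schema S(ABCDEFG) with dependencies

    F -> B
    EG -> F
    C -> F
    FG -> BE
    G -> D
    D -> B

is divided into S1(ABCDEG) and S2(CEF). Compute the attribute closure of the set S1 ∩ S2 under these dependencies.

BCEF

S1 ∩ S2 = {CE}.
C → F applies, adding F
F → B applies, adding B
Closure: {BCEF}.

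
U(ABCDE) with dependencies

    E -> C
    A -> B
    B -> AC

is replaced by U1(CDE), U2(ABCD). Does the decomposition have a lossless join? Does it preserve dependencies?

Lossless test: (CD)⁺ = {CD}, which is a superkey of neither fragment — lossy.
Dependency preservation: every FD's attributes lie within a single fragment, so each can be enforced locally — preserved.

lossy but dependency-preserving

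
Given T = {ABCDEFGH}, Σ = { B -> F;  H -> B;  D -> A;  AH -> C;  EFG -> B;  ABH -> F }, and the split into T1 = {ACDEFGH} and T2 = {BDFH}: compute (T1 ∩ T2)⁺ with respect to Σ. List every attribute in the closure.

T1 ∩ T2 = {DFH}.
H → B applies, adding B
D → A applies, adding A
AH → C applies, adding C
Closure: {ABCDFH}.

ABCDFH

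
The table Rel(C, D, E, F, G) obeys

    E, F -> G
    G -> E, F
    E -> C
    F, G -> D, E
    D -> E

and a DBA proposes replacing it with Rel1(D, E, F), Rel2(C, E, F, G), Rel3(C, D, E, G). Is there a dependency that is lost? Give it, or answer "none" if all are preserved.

E, F → G lies within Rel2.
G → E, F lies within Rel2.
E → C lies within Rel2.
F, G → D, E: restricted closure across fragments reaches D, E.
D → E lies within Rel1.
Every dependency is enforceable on the fragments, so the decomposition is dependency-preserving.

none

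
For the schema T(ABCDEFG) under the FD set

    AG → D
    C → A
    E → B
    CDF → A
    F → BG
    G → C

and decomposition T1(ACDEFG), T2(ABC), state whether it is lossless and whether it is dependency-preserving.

Lossless test: (AC)⁺ = {AC}, which is a superkey of neither fragment — lossy.
Dependency preservation: the restricted closure of {E} across the fragments never reaches {B}, so E → B cannot be enforced without a join — not preserved.

lossy and not dependency-preserving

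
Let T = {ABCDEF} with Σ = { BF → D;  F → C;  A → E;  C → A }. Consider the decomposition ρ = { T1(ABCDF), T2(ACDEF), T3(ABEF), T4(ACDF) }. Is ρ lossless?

Yes

Chase test. Columns are ABCDEF; row i has aⱼ where attribute j ∈ Ti, else bᵢⱼ.
Initial tableau (one row per fragment):
  row 1: a1 a2 a3 a4 b15 a6
  row 2: a1 b22 a3 a4 a5 a6
  row 3: a1 a2 b33 b34 a5 a6
  row 4: a1 b42 a3 a4 b45 a6
Rows 1 and 3 agree on BF; apply BF→D and equate their D entries.
Rows 1 and 3 agree on F; apply F→C and equate their C entries.
Rows 1 and 2 agree on A; apply A→E and equate their E entries.
Rows 1 and 4 agree on A; apply A→E and equate their E entries.
Row 1 is now all distinguished symbols — the join is lossless.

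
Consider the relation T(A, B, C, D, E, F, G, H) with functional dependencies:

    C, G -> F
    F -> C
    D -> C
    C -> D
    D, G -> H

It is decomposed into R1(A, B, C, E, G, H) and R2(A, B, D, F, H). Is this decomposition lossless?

No

Common attributes: R1 ∩ R2 = {A, B, H}.
No dependency enlarges {A, B, H}, so (A, B, H)⁺ = {A, B, H}.
The closure contains neither all of R1 = {A, B, C, E, G, H} nor all of R2 = {A, B, D, F, H}, so the common attributes are not a superkey of either fragment. The join is lossy.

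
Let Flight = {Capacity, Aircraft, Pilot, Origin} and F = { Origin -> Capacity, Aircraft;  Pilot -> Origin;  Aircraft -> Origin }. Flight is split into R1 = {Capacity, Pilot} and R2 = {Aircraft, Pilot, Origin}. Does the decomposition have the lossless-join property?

Common attributes: R1 ∩ R2 = {Pilot}.
Closure of {Pilot}: Pilot → Origin applies, adding Origin; Origin → Capacity, Aircraft applies, adding Capacity, Aircraft. So (Pilot)⁺ = {Capacity, Aircraft, Pilot, Origin}.
This closure contains every attribute of R1, so R1 ∩ R2 → R1. The join is lossless.

Yes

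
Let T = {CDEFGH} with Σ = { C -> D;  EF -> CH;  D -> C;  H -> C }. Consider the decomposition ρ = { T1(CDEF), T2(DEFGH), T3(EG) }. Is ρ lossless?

Chase test. Columns are CDEFGH; row i has aⱼ where attribute j ∈ Ti, else bᵢⱼ.
Initial tableau (one row per fragment):
  row 1: a1 a2 a3 a4 b15 b16
  row 2: b21 a2 a3 a4 a5 a6
  row 3: b31 b32 a3 b34 a5 b36
Rows 1 and 2 agree on EF; apply EF→CH and equate their CH entries.
Row 2 is now all distinguished symbols — the join is lossless.

Yes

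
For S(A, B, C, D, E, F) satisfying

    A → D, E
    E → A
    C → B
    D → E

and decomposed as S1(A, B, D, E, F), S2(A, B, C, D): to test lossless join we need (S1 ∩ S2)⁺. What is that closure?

A, B, D, E

S1 ∩ S2 = {A, B, D}.
A → D, E applies, adding E
Closure: {A, B, D, E}.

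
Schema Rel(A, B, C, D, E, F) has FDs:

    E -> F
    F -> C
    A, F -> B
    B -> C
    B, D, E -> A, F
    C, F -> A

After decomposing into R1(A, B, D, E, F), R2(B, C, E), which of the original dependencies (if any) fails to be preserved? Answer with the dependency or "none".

none

E → F lies within R1.
F → C: restricted closure across fragments reaches C.
A, F → B lies within R1.
B → C lies within R2.
B, D, E → A, F lies within R1.
C, F → A: restricted closure across fragments reaches A.
Every dependency is enforceable on the fragments, so the decomposition is dependency-preserving.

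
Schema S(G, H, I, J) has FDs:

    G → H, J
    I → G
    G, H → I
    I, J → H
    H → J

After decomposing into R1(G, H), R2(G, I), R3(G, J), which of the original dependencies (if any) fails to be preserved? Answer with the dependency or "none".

H → J

Check H → J: no single fragment contains all of {H, J}, and the restricted closure of {H} across the fragments never reaches {J}.
G → H, J is preserved.
I → G is preserved.
G, H → I is preserved.
I, J → H is preserved.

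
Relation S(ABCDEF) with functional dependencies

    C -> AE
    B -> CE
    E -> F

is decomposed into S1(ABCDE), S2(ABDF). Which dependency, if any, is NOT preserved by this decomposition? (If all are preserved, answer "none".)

Check E → F: no single fragment contains all of {EF}, and the restricted closure of {E} across the fragments never reaches {F}.
C → AE is preserved.
B → CE is preserved.

E -> F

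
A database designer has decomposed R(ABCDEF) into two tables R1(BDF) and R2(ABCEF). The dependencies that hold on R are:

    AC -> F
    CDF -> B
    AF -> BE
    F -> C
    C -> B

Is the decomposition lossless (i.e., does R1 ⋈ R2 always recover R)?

No

Common attributes: R1 ∩ R2 = {BF}.
Closure of {BF}: F → C applies, adding C. So (BF)⁺ = {BCF}.
The closure contains neither all of R1 = {BDF} nor all of R2 = {ABCEF}, so the common attributes are not a superkey of either fragment. The join is lossy.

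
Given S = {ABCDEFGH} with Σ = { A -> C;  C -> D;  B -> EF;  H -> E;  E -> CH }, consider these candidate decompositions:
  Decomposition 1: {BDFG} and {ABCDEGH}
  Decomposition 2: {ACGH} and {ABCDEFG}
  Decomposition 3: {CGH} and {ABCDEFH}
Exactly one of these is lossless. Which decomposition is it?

Decomposition 1

Decomposition 1: common = {BDG}, closure = {BCDEFGH} → lossless.
Decomposition 2: common = {ACG}, closure = {ACDG} → lossy.
Decomposition 3: common = {CH}, closure = {CDEH} → lossy.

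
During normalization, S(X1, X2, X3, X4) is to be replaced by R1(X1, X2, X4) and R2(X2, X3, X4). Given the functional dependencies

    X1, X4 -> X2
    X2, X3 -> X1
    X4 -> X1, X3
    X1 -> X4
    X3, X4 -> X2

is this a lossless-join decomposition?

Yes

Common attributes: R1 ∩ R2 = {X2, X4}.
Closure of {X2, X4}: X4 → X1, X3 applies, adding X1, X3. So (X2, X4)⁺ = {X1, X2, X3, X4}.
This closure contains every attribute of R1, so R1 ∩ R2 → R1. The join is lossless.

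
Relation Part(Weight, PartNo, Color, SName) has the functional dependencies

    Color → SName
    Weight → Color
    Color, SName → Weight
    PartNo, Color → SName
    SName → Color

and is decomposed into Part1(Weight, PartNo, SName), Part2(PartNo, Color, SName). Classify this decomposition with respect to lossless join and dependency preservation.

Lossless test: (PartNo, SName)⁺ = {Weight, PartNo, Color, SName}, which contains all of one fragment — lossless.
Dependency preservation: Weight → Color; Color, SName → Weight are not contained in any single fragment, but the restricted closure of each left-hand side across the fragments still reaches the right-hand side; the remaining FDs each lie inside some fragment. All dependencies are preserved.

lossless and dependency-preserving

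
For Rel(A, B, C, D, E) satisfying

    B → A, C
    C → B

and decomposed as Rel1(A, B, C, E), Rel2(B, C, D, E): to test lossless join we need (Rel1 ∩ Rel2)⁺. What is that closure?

Rel1 ∩ Rel2 = {B, C, E}.
B → A, C applies, adding A
Closure: {A, B, C, E}.

A, B, C, E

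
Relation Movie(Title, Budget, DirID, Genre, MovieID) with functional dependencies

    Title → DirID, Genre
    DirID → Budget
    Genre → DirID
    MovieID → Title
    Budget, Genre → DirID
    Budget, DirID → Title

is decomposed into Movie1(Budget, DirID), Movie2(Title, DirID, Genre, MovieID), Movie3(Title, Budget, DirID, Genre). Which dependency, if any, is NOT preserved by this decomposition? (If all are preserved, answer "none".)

Title → DirID, Genre lies within Movie2.
DirID → Budget lies within Movie1.
Genre → DirID lies within Movie2.
MovieID → Title lies within Movie2.
Budget, Genre → DirID lies within Movie3.
Budget, DirID → Title lies within Movie3.
Every dependency is enforceable on the fragments, so the decomposition is dependency-preserving.

none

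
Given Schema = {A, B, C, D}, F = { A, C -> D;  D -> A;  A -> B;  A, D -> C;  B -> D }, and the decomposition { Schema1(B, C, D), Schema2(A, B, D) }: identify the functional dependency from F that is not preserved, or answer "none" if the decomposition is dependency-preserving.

A, C → D: restricted closure across fragments reaches D.
D → A lies within Schema2.
A → B lies within Schema2.
A, D → C: restricted closure across fragments reaches C.
B → D lies within Schema1.
Every dependency is enforceable on the fragments, so the decomposition is dependency-preserving.

none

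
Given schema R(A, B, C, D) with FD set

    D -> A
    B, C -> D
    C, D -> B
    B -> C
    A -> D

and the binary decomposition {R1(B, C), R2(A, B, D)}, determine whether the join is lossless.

Common attributes: R1 ∩ R2 = {B}.
Closure of {B}: B → C applies, adding C; B, C → D applies, adding D; D → A applies, adding A. So (B)⁺ = {A, B, C, D}.
This closure contains every attribute of R1, so R1 ∩ R2 → R1. The join is lossless.

Yes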